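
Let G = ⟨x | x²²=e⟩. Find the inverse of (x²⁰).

The order of (x²⁰) is 11 (smallest k with (x²⁰)ᵏ = e), so (x²⁰)⁻¹ = (x²⁰)¹⁰ = x².
Check: (x²⁰) · (x²) → (x²⁰) · x² = e, giving e as required.

Answer: x²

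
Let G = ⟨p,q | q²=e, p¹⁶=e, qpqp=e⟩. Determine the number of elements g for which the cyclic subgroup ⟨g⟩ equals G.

⟨g⟩ = G would require ord(g) = |G| = 32, but the maximum element order in G is 16 < 32. So G is not cyclic and no single element generates it: the count is 0.

Answer: 0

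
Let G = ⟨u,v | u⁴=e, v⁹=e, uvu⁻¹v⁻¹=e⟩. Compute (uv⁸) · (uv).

Compute (uv⁸) · (uv) by multiplying left to right and reducing via the relations at each step:
  (uv⁸) · u = u²v⁸
  (u²v⁸) · v = u²

Answer: u²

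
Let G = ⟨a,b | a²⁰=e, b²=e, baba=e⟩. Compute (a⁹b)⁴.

Compute successive powers of (a⁹b), reducing at each step:
  (a⁹b)²: (a⁹b) · a⁹ = b;   b · b = e
  (a⁹b)³: e · a⁹ = a⁹;   (a⁹) · b = a⁹b
  (a⁹b)⁴: (a⁹b) · a⁹ = b;   b · b = e

Answer: e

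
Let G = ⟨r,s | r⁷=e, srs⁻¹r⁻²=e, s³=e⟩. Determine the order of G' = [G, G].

G' = [G, G] is generated by all commutators. The generator-pair commutators are: [r, s] = r⁶.
The subgroup they normally generate is {e, r, r², r³, r⁴, r⁵, r⁶}, of order 7.
Check: |G/G'| = 21/7 = 3 is the order of the abelianisation.

Answer: 7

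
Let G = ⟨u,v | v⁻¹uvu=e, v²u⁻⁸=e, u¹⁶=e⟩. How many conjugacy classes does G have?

The conjugacy classes (representative and size) are:
  [e] (size 1), [u] (size 2), [u¹⁴] (size 2), [u³] (size 2), [u¹²] (size 2), [u⁵] (size 2), [u¹⁰] (size 2), [u⁷] (size 2), [u⁸] (size 1), [u⁶v] (size 8), [u³v⁻¹] (size 8).
Class equation: 1 + 2 + 2 + 2 + 2 + 2 + 2 + 2 + 1 + 8 + 8 = 32 = |G|. So G has 11 conjugacy classes.

Answer: 11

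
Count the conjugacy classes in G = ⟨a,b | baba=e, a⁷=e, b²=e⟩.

The conjugacy classes (representative and size) are:
  [e] (size 1), [a⁶] (size 2), [a⁵] (size 2), [a⁴] (size 2), [ab] (size 7).
Class equation: 1 + 2 + 2 + 2 + 7 = 14 = |G|. So G has 5 conjugacy classes.

Answer: 5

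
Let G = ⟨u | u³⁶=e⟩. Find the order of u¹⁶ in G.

Compute successive powers until reaching e:
  (u¹⁶)¹ = u¹⁶, (u¹⁶)² = u³², (u¹⁶)³ = u¹², (u¹⁶)⁴ = u²⁸, (u¹⁶)⁵ = u⁸, (u¹⁶)⁶ = u²⁴, (u¹⁶)⁷ = u⁴, (u¹⁶)⁸ = u²⁰, (u¹⁶)⁹ = e.
The smallest positive k with (u¹⁶)ᵏ = e is 9.

Answer: 9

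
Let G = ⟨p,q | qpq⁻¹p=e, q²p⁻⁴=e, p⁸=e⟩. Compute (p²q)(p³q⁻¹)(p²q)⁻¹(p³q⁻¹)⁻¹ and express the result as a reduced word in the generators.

[(p²q), (p³q⁻¹)] = (p²q)·(p³q⁻¹)·(p²q)⁻¹·(p³q⁻¹)⁻¹.
  (p²q) · (p³q⁻¹) = p⁷
  (p⁷) · (p²q⁻¹) = pq⁻¹
  (pq⁻¹) · (p³q) = p⁶

Answer: p⁶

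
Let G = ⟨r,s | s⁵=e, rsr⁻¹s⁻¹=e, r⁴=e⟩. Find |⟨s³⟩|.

|⟨s³⟩| equals the order of s³. Compute successive powers until reaching e:
  (s³)¹ = s³, (s³)² = s, (s³)³ = s⁴, (s³)⁴ = s², (s³)⁵ = e.
The smallest positive k with (s³)ᵏ = e is 5, so |⟨s³⟩| = 5.

Answer: 5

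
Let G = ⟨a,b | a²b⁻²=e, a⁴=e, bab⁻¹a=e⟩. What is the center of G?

An element z ∈ Z(G) iff z commutes with every generator.
For example a² is central: (a²)·a = a³ = a·(a²); (a²)·b = b⁻¹ = b·(a²).
Whereas a ∉ Z(G) since a·b = ab ≠ ab⁻¹ = b·a.
Checking each of the 8 elements this way gives Z(G) = {e, a²}, of order 2.

Answer: {e, a²}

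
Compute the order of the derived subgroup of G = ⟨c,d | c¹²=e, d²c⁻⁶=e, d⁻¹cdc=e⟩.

G' = [G, G] is generated by all commutators. The generator-pair commutators are: [c, d] = c².
The subgroup they normally generate is {e, c², c⁴, c⁶, c⁸, c¹⁰}, of order 6.
Check: |G/G'| = 24/6 = 4 is the order of the abelianisation.

Answer: 6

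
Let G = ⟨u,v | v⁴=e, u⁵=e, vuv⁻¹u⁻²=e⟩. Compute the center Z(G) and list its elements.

An element z ∈ Z(G) iff z commutes with every generator.
For example e is central: e·u = u = u·e; e·v = v = v·e.
Whereas u ∉ Z(G) since u·v = uv ≠ u²v = v·u.
Checking each of the 20 elements this way gives Z(G) = {e}, of order 1.

Answer: {e}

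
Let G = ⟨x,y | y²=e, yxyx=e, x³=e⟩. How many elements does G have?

Enumerate words in the generators, reducing via the relations: the distinct elements are
  {e, x, y, xy, x², x²y}.
No further products give new elements, so |G| = 6.

Answer: 6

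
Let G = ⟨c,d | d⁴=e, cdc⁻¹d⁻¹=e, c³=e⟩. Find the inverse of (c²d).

The order of (c²d) is 12 (smallest k with (c²d)ᵏ = e), so (c²d)⁻¹ = (c²d)¹¹ = cd³.
Check: (c²d) · (cd³) → (c²d) · c = d;   d · d³ = e, giving e as required.

Answer: cd³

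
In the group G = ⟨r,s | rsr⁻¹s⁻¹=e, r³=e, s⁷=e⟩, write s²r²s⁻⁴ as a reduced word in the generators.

Multiply left to right, reducing at each step:
  (s²) · r² = r²s²
  (r²s²) · s⁻⁴ = r²s⁵

Answer: r²s⁵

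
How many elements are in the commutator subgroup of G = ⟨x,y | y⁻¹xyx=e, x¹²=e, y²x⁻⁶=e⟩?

G' = [G, G] is generated by all commutators. The generator-pair commutators are: [x, y] = x².
The subgroup they normally generate is {e, x², x⁴, x⁶, x⁸, x¹⁰}, of order 6.
Check: |G/G'| = 24/6 = 4 is the order of the abelianisation.

Answer: 6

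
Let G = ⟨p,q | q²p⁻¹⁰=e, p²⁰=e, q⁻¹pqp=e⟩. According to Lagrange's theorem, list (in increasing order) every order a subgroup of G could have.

|G| = 40 = 2³ · 5. By Lagrange's theorem the order of any subgroup divides 40; the divisors of 40 are 1, 2, 4, 5, 8, 10, 20, 40.

Answer: 1, 2, 4, 5, 8, 10, 20, 40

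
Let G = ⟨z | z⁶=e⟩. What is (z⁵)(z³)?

Compute (z⁵) · (z³) by multiplying left to right and reducing via the relations at each step:
  (z⁵) · z³ = z²

Answer: z²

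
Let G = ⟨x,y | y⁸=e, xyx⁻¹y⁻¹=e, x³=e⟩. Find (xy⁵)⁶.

Compute successive powers of (xy⁵), reducing at each step:
  (xy⁵)²: (xy⁵) · x = x²y⁵;   (x²y⁵) · y⁵ = x²y²
  (xy⁵)³: (x²y²) · x = y²;   (y²) · y⁵ = y⁷
  (xy⁵)⁴: (y⁷) · x = xy⁷;   (xy⁷) · y⁵ = xy⁴
  (xy⁵)⁵: (xy⁴) · x = x²y⁴;   (x²y⁴) · y⁵ = x²y
  (xy⁵)⁶: (x²y) · x = y;   y · y⁵ = y⁶

Answer: y⁶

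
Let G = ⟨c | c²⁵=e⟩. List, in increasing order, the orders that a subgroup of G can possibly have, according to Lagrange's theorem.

|G| = 25 = 5². By Lagrange's theorem the order of any subgroup divides 25; the divisors of 25 are 1, 5, 25.

Answer: 1, 5, 25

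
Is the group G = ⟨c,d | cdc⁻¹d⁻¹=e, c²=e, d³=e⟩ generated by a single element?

|G| = 6. The element cd has order 6 (its powers give 6 distinct elements), so ⟨cd⟩ = G and G is cyclic.

Answer: Yes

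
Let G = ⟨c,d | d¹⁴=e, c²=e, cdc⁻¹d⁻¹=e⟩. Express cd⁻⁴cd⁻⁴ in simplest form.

Multiply left to right, reducing at each step:
  c · d⁻⁴ = cd¹⁰
  (cd¹⁰) · c = d¹⁰
  (d¹⁰) · d⁻⁴ = d⁶

Answer: d⁶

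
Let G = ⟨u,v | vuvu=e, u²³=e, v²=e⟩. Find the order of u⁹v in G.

Compute successive powers until reaching e:
  (u⁹v)¹ = u⁹v, (u⁹v)² = e.
The smallest positive k with (u⁹v)ᵏ = e is 2.

Answer: 2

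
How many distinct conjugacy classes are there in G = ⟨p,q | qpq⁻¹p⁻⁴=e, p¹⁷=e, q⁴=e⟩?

The conjugacy classes (representative and size) are:
  [e] (size 1), [p⁴] (size 4), [p²] (size 4), [p⁵] (size 4), [p¹¹] (size 4), [p⁷q] (size 17), [p³q²] (size 17), [p⁹q³] (size 17).
Class equation: 1 + 4 + 4 + 4 + 4 + 17 + 17 + 17 = 68 = |G|. So G has 8 conjugacy classes.

Answer: 8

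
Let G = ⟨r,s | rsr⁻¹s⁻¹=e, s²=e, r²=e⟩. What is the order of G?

Enumerate words in the generators, reducing via the relations: the distinct elements are
  {e, r, s, rs}.
No further products give new elements, so |G| = 4.

Answer: 4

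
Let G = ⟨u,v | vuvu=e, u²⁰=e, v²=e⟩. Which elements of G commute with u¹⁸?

⟨u¹⁸⟩ ⊆ C_G(u¹⁸) since powers of u¹⁸ commute with u¹⁸; so |C_G(u¹⁸)| ≥ |⟨u¹⁸⟩| = 10.
By orbit–stabilizer, |C_G(u¹⁸)| = |G| / |conj. class of u¹⁸| = 40 / 2 = 20.
The 20 elements commuting with u¹⁸ are {e, u, u², u³, u⁴, u⁵, u⁶, u⁷, u⁸, u⁹, u¹⁰, u¹¹, u¹², u¹³, u¹⁴, u¹⁵, u¹⁶, u¹⁷, u¹⁸, u¹⁹}.

Answer: {e, u, u², u³, u⁴, u⁵, u⁶, u⁷, u⁸, u⁹, u¹⁰, u¹¹, u¹², u¹³, u¹⁴, u¹⁵, u¹⁶, u¹⁷, u¹⁸, u¹⁹}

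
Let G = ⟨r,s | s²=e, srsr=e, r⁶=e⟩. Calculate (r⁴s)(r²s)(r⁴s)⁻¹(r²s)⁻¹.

[(r⁴s), (r²s)] = (r⁴s)·(r²s)·(r⁴s)⁻¹·(r²s)⁻¹.
  (r⁴s) · (r²s) = r²
  (r²) · (r⁴s) = s
  s · (r²s) = r⁴

Answer: r⁴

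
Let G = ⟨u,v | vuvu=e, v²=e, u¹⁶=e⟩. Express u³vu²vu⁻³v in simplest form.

Multiply left to right, reducing at each step:
  (u³) · v = u³v
  (u³v) · u² = uv
  (uv) · v = u
  u · u⁻³ = u¹⁴
  (u¹⁴) · v = u¹⁴v

Answer: u¹⁴v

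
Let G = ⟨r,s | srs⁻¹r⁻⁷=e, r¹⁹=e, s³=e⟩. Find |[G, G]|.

G' = [G, G] is generated by all commutators. The generator-pair commutators are: [r, s] = r¹³.
The subgroup they normally generate is {e, r, r², r³, r⁴, r⁵, r⁶, r⁷, r⁸, r⁹, r¹⁰, r¹¹, r¹², r¹³, r¹⁴, r¹⁵, r¹⁶, r¹⁷, r¹⁸}, of order 19.
Check: |G/G'| = 57/19 = 3 is the order of the abelianisation.

Answer: 19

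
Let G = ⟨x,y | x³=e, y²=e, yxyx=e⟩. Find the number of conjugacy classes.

The conjugacy classes (representative and size) are:
  [e] (size 1), [x] (size 2), [xy] (size 3).
Class equation: 1 + 2 + 3 = 6 = |G|. So G has 3 conjugacy classes.

Answer: 3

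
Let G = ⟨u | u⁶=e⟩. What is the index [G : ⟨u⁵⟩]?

First find ord(u⁵) by computing successive powers:
  (u⁵)¹ = u⁵, (u⁵)² = u⁴, (u⁵)³ = u³, (u⁵)⁴ = u², (u⁵)⁵ = u, (u⁵)⁶ = e.
So |⟨u⁵⟩| = ord(u⁵) = 6. With |G| = 6, by Lagrange [G : ⟨u⁵⟩] = 6/6 = 1.

Answer: 1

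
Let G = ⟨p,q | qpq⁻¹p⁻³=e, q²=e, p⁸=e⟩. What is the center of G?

An element z ∈ Z(G) iff z commutes with every generator.
For example p⁴ is central: (p⁴)·p = p⁵ = p·(p⁴); (p⁴)·q = p⁴q = q·(p⁴).
Whereas p ∉ Z(G) since p·q = pq ≠ p³q = q·p.
Checking each of the 16 elements this way gives Z(G) = {e, p⁴}, of order 2.

Answer: {e, p⁴}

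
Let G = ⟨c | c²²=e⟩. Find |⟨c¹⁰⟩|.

|⟨c¹⁰⟩| equals the order of c¹⁰. Compute successive powers until reaching e:
  (c¹⁰)¹ = c¹⁰, (c¹⁰)² = c²⁰, (c¹⁰)³ = c⁸, (c¹⁰)⁴ = c¹⁸, (c¹⁰)⁵ = c⁶, (c¹⁰)⁶ = c¹⁶, (c¹⁰)⁷ = c⁴, (c¹⁰)⁸ = c¹⁴, (c¹⁰)⁹ = c², (c¹⁰)¹⁰ = c¹², (c¹⁰)¹¹ = e.
The smallest positive k with (c¹⁰)ᵏ = e is 11, so |⟨c¹⁰⟩| = 11.

Answer: 11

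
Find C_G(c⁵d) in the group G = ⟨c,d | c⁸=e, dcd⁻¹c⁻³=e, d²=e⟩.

⟨c⁵d⟩ ⊆ C_G(c⁵d) since powers of c⁵d commute with c⁵d; so |C_G(c⁵d)| ≥ |⟨c⁵d⟩| = 4.
By orbit–stabilizer, |C_G(c⁵d)| = |G| / |conj. class of c⁵d| = 16 / 4 = 4.
The 4 elements commuting with c⁵d are {e, c⁴, cd, c⁵d}.

Answer: {e, c⁴, cd, c⁵d}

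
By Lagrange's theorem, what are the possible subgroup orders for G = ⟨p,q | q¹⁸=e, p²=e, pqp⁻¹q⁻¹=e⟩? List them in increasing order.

|G| = 36 = 2² · 3². By Lagrange's theorem the order of any subgroup divides 36; the divisors of 36 are 1, 2, 3, 4, 6, 9, 12, 18, 36.

Answer: 1, 2, 3, 4, 6, 9, 12, 18, 36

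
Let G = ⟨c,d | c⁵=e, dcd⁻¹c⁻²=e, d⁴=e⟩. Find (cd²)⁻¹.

The order of (cd²) is 2 (smallest k with (cd²)ᵏ = e), so (cd²)⁻¹ = (cd²)¹ = cd².
Check: (cd²) · (cd²) → (cd²) · c = d²;   (d²) · d² = e, giving e as required.

Answer: cd²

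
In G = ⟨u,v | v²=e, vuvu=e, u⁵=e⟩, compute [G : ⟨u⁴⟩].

First find ord(u⁴) by computing successive powers:
  (u⁴)¹ = u⁴, (u⁴)² = u³, (u⁴)³ = u², (u⁴)⁴ = u, (u⁴)⁵ = e.
So |⟨u⁴⟩| = ord(u⁴) = 5. With |G| = 10, by Lagrange [G : ⟨u⁴⟩] = 10/5 = 2.

Answer: 2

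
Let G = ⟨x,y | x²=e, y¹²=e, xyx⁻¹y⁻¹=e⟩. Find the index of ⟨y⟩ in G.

First find ord(y) by computing successive powers:
  y¹ = y, y² = y², y³ = y³, y⁴ = y⁴, y⁵ = y⁵, y⁶ = y⁶, y⁷ = y⁷, y⁸ = y⁸, y⁹ = y⁹, y¹⁰ = y¹⁰, y¹¹ = y¹¹, y¹² = e.
So |⟨y⟩| = ord(y) = 12. With |G| = 24, by Lagrange [G : ⟨y⟩] = 24/12 = 2.

Answer: 2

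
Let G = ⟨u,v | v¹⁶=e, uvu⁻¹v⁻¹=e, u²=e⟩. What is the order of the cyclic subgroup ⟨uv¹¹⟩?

|⟨uv¹¹⟩| equals the order of uv¹¹. Compute successive powers until reaching e:
  (uv¹¹)¹ = uv¹¹, (uv¹¹)² = v⁶, (uv¹¹)³ = uv, (uv¹¹)⁴ = v¹², (uv¹¹)⁵ = uv⁷, (uv¹¹)⁶ = v², (uv¹¹)⁷ = uv¹³, (uv¹¹)⁸ = v⁸, (uv¹¹)⁹ = uv³, (uv¹¹)¹⁰ = v¹⁴, (uv¹¹)¹¹ = uv⁹, (uv¹¹)¹² = v⁴, (uv¹¹)¹³ = uv¹⁵, (uv¹¹)¹⁴ = v¹⁰, (uv¹¹)¹⁵ = uv⁵, (uv¹¹)¹⁶ = e.
The smallest positive k with (uv¹¹)ᵏ = e is 16, so |⟨uv¹¹⟩| = 16.

Answer: 16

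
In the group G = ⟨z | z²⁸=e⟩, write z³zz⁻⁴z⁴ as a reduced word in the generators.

Multiply left to right, reducing at each step:
  (z³) · z = z⁴
  (z⁴) · z⁻⁴ = e
  e · z⁴ = z⁴

Answer: z⁴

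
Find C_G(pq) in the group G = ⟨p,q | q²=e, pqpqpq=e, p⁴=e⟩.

⟨pq⟩ ⊆ C_G(pq) since powers of pq commute with pq; so |C_G(pq)| ≥ |⟨pq⟩| = 3.
By orbit–stabilizer, |C_G(pq)| = |G| / |conj. class of pq| = 24 / 8 = 3.
The 3 elements commuting with pq are {e, pq, qp³}.

Answer: {e, pq, qp³}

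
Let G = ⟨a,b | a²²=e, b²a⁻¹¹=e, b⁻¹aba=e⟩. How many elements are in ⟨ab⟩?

|⟨ab⟩| equals the order of ab. Compute successive powers until reaching e:
  (ab)¹ = ab, (ab)² = a¹¹, (ab)³ = ab⁻¹, (ab)⁴ = e.
The smallest positive k with (ab)ᵏ = e is 4, so |⟨ab⟩| = 4.

Answer: 4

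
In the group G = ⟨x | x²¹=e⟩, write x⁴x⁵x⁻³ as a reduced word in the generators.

Multiply left to right, reducing at each step:
  (x⁴) · x⁵ = x⁹
  (x⁹) · x⁻³ = x⁶

Answer: x⁶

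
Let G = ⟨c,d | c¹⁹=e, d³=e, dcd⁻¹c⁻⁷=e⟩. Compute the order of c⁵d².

Compute successive powers until reaching e:
  (c⁵d²)¹ = c⁵d², (c⁵d²)² = c³d, (c⁵d²)³ = e.
The smallest positive k with (c⁵d²)ᵏ = e is 3.

Answer: 3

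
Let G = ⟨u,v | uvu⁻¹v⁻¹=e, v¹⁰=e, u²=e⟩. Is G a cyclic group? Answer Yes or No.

|G| = 20, but the maximum element order in G is 10 < 20. No single element generates all of G, so G is not cyclic.

Answer: No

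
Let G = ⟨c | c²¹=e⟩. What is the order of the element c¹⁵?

Compute successive powers until reaching e:
  (c¹⁵)¹ = c¹⁵, (c¹⁵)² = c⁹, (c¹⁵)³ = c³, (c¹⁵)⁴ = c¹⁸, (c¹⁵)⁵ = c¹², (c¹⁵)⁶ = c⁶, (c¹⁵)⁷ = e.
The smallest positive k with (c¹⁵)ᵏ = e is 7.

Answer: 7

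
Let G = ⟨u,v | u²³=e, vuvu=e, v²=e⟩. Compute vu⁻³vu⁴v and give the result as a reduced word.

Multiply left to right, reducing at each step:
  v · u⁻³ = u³v
  (u³v) · v = u³
  (u³) · u⁴ = u⁷
  (u⁷) · v = u⁷v

Answer: u⁷v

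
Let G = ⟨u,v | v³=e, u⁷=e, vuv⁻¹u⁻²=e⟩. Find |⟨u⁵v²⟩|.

|⟨u⁵v²⟩| equals the order of u⁵v². Compute successive powers until reaching e:
  (u⁵v²)¹ = u⁵v², (u⁵v²)² = u⁴v, (u⁵v²)³ = e.
The smallest positive k with (u⁵v²)ᵏ = e is 3, so |⟨u⁵v²⟩| = 3.

Answer: 3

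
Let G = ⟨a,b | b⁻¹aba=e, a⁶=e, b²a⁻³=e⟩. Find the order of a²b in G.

Compute successive powers until reaching e:
  (a²b)¹ = a²b, (a²b)² = a³, (a²b)³ = a²b⁻¹, (a²b)⁴ = e.
The smallest positive k with (a²b)ᵏ = e is 4.

Answer: 4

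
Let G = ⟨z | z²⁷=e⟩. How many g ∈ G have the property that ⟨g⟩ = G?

G is cyclic of order 27. An element generates G iff its order is 27, and a cyclic group of order 27 has exactly φ(27) = 18 such elements.

Answer: 18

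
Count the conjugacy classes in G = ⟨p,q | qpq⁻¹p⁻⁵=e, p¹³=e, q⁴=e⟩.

The conjugacy classes (representative and size) are:
  [e] (size 1), [p] (size 4), [p²] (size 4), [p⁹] (size 4), [p¹²q] (size 13), [p⁴q²] (size 13), [p¹²q³] (size 13).
Class equation: 1 + 4 + 4 + 4 + 13 + 13 + 13 = 52 = |G|. So G has 7 conjugacy classes.

Answer: 7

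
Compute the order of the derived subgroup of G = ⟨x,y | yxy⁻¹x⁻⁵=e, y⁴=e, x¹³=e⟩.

G' = [G, G] is generated by all commutators. The generator-pair commutators are: [x, y] = x⁹.
The subgroup they normally generate is {e, x, x², x³, x⁴, x⁵, x⁶, x⁷, x⁸, x⁹, x¹⁰, x¹¹, x¹²}, of order 13.
Check: |G/G'| = 52/13 = 4 is the order of the abelianisation.

Answer: 13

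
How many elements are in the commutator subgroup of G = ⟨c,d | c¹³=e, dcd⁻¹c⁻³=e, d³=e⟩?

G' = [G, G] is generated by all commutators. The generator-pair commutators are: [c, d] = c¹¹.
The subgroup they normally generate is {e, c, c², c³, c⁴, c⁵, c⁶, c⁷, c⁸, c⁹, c¹⁰, c¹¹, c¹²}, of order 13.
Check: |G/G'| = 39/13 = 3 is the order of the abelianisation.

Answer: 13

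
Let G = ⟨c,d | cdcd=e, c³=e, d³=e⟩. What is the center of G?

An element z ∈ Z(G) iff z commutes with every generator.
For example e is central: e·c = c = c·e; e·d = d = d·e.
Whereas c ∉ Z(G) since c·d = cd ≠ c²d² = d·c.
Checking each of the 12 elements this way gives Z(G) = {e}, of order 1.

Answer: {e}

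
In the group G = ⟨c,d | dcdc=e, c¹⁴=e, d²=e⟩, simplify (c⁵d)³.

Compute successive powers of (c⁵d), reducing at each step:
  (c⁵d)²: (c⁵d) · c⁵ = d;   d · d = e
  (c⁵d)³: e · c⁵ = c⁵;   (c⁵) · d = c⁵d

Answer: c⁵d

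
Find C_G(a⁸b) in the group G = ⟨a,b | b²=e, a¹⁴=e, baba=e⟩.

⟨a⁸b⟩ ⊆ C_G(a⁸b) since powers of a⁸b commute with a⁸b; so |C_G(a⁸b)| ≥ |⟨a⁸b⟩| = 2.
By orbit–stabilizer, |C_G(a⁸b)| = |G| / |conj. class of a⁸b| = 28 / 7 = 4.
The 4 elements commuting with a⁸b are {e, a⁷, ab, a⁸b}.

Answer: {e, a⁷, ab, a⁸b}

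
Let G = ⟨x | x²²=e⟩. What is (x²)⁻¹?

The order of (x²) is 11 (smallest k with (x²)ᵏ = e), so (x²)⁻¹ = (x²)¹⁰ = x²⁰.
Check: (x²) · (x²⁰) → (x²) · x²⁰ = e, giving e as required.

Answer: x²⁰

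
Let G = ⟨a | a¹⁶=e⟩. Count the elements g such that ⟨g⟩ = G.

G is cyclic of order 16. An element generates G iff its order is 16, and a cyclic group of order 16 has exactly φ(16) = 8 such elements.

Answer: 8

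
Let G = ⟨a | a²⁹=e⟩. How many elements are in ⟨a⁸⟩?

|⟨a⁸⟩| equals the order of a⁸. Compute successive powers until reaching e:
  (a⁸)¹ = a⁸, (a⁸)² = a¹⁶, (a⁸)³ = a²⁴, (a⁸)⁴ = a³, (a⁸)⁵ = a¹¹, (a⁸)⁶ = a¹⁹, (a⁸)⁷ = a²⁷, (a⁸)⁸ = a⁶, (a⁸)⁹ = a¹⁴, (a⁸)¹⁰ = a²², (a⁸)¹¹ = a, (a⁸)¹² = a⁹, (a⁸)¹³ = a¹⁷, (a⁸)¹⁴ = a²⁵, (a⁸)¹⁵ = a⁴, (a⁸)¹⁶ = a¹², (a⁸)¹⁷ = a²⁰, (a⁸)¹⁸ = a²⁸, (a⁸)¹⁹ = a⁷, (a⁸)²⁰ = a¹⁵, (a⁸)²¹ = a²³, (a⁸)²² = a², (a⁸)²³ = a¹⁰, (a⁸)²⁴ = a¹⁸, (a⁸)²⁵ = a²⁶, (a⁸)²⁶ = a⁵, (a⁸)²⁷ = a¹³, (a⁸)²⁸ = a²¹, (a⁸)²⁹ = e.
The smallest positive k with (a⁸)ᵏ = e is 29, so |⟨a⁸⟩| = 29.

Answer: 29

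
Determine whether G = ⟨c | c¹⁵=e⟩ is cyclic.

|G| = 15. The element c has order 15 (its powers give 15 distinct elements), so ⟨c⟩ = G and G is cyclic.

Answer: Yes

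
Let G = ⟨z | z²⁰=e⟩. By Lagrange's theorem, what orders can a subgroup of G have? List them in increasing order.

|G| = 20 = 2² · 5. By Lagrange's theorem the order of any subgroup divides 20; the divisors of 20 are 1, 2, 4, 5, 10, 20.

Answer: 1, 2, 4, 5, 10, 20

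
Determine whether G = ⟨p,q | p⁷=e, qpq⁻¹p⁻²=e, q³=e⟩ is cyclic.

Every cyclic group is abelian. But p·q = pq while q·p = p²q, so p·q ≠ q·p and G is not abelian. Hence G is not cyclic.

Answer: No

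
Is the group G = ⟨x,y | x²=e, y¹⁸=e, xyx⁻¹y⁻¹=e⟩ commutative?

Each pair of generators commutes: x·y = xy = y·x. Since the generators pairwise commute, every element of G commutes with every other, so G is abelian.

Answer: Yes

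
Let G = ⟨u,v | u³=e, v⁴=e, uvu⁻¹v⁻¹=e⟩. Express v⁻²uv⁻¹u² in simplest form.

Multiply left to right, reducing at each step:
  (v²) · u = uv²
  (uv²) · v⁻¹ = uv
  (uv) · u² = v

Answer: v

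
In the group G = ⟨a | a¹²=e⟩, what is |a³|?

Compute successive powers until reaching e:
  (a³)¹ = a³, (a³)² = a⁶, (a³)³ = a⁹, (a³)⁴ = e.
The smallest positive k with (a³)ᵏ = e is 4.

Answer: 4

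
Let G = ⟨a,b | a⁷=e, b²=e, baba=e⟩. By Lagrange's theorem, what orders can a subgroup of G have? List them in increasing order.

|G| = 14 = 2 · 7. By Lagrange's theorem the order of any subgroup divides 14; the divisors of 14 are 1, 2, 7, 14.

Answer: 1, 2, 7, 14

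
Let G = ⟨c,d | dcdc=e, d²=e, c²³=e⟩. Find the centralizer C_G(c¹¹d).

⟨c¹¹d⟩ ⊆ C_G(c¹¹d) since powers of c¹¹d commute with c¹¹d; so |C_G(c¹¹d)| ≥ |⟨c¹¹d⟩| = 2.
By orbit–stabilizer, |C_G(c¹¹d)| = |G| / |conj. class of c¹¹d| = 46 / 23 = 2.
The 2 elements commuting with c¹¹d are {e, c¹¹d}.

Answer: {e, c¹¹d}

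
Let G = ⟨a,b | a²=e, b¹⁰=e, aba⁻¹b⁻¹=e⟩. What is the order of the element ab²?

Compute successive powers until reaching e:
  (ab²)¹ = ab², (ab²)² = b⁴, (ab²)³ = ab⁶, (ab²)⁴ = b⁸, (ab²)⁵ = a, (ab²)⁶ = b², (ab²)⁷ = ab⁴, (ab²)⁸ = b⁶, (ab²)⁹ = ab⁸, (ab²)¹⁰ = e.
The smallest positive k with (ab²)ᵏ = e is 10.

Answer: 10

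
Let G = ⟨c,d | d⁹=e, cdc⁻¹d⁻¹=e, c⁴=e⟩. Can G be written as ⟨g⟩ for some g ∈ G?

|G| = 36. The element cd has order 36 (its powers give 36 distinct elements), so ⟨cd⟩ = G and G is cyclic.

Answer: Yes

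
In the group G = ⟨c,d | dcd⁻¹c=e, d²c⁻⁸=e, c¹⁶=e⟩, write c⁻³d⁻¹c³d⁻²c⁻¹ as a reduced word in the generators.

Multiply left to right, reducing at each step:
  (c¹³) · d⁻¹ = c⁵d
  (c⁵d) · c³ = c²d
  (c²d) · d⁻² = c²d⁻¹
  (c²d⁻¹) · c⁻¹ = c³d⁻¹

Answer: c³d⁻¹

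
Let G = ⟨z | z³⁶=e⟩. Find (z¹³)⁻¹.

The order of (z¹³) is 36 (smallest k with (z¹³)ᵏ = e), so (z¹³)⁻¹ = (z¹³)³⁵ = z²³.
Check: (z¹³) · (z²³) → (z¹³) · z²³ = e, giving e as required.

Answer: z²³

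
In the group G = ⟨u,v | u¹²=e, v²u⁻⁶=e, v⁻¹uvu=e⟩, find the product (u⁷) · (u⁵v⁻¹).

Compute (u⁷) · (u⁵v⁻¹) by multiplying left to right and reducing via the relations at each step:
  (u⁷) · u⁵ = e
  e · v⁻¹ = v⁻¹

Answer: v⁻¹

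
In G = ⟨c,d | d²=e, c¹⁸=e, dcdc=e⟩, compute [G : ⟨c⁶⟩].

First find ord(c⁶) by computing successive powers:
  (c⁶)¹ = c⁶, (c⁶)² = c¹², (c⁶)³ = e.
So |⟨c⁶⟩| = ord(c⁶) = 3. With |G| = 36, by Lagrange [G : ⟨c⁶⟩] = 36/3 = 12.

Answer: 12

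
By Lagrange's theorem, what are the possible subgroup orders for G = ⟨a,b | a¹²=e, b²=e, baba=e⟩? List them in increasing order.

|G| = 24 = 2³ · 3. By Lagrange's theorem the order of any subgroup divides 24; the divisors of 24 are 1, 2, 3, 4, 6, 8, 12, 24.

Answer: 1, 2, 3, 4, 6, 8, 12, 24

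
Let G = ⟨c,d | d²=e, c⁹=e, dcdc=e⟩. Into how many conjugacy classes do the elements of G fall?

The conjugacy classes (representative and size) are:
  [e] (size 1), [c⁸] (size 2), [c⁷] (size 2), [c⁶] (size 2), [c⁵] (size 2), [c⁴d] (size 9).
Class equation: 1 + 2 + 2 + 2 + 2 + 9 = 18 = |G|. So G has 6 conjugacy classes.

Answer: 6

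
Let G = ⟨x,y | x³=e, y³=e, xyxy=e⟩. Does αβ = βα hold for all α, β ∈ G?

x·y = xy but y·x = x²y², so x·y ≠ y·x and G is not abelian.

Answer: No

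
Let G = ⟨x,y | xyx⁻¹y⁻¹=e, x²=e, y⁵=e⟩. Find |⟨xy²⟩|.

|⟨xy²⟩| equals the order of xy². Compute successive powers until reaching e:
  (xy²)¹ = xy², (xy²)² = y⁴, (xy²)³ = xy, (xy²)⁴ = y³, (xy²)⁵ = x, (xy²)⁶ = y², (xy²)⁷ = xy⁴, (xy²)⁸ = y, (xy²)⁹ = xy³, (xy²)¹⁰ = e.
The smallest positive k with (xy²)ᵏ = e is 10, so |⟨xy²⟩| = 10.

Answer: 10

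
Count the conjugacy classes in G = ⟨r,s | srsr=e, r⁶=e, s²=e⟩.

The conjugacy classes (representative and size) are:
  [e] (size 1), [r⁵] (size 2), [r⁴] (size 2), [r³] (size 1), [s] (size 3), [r³s] (size 3).
Class equation: 1 + 2 + 2 + 1 + 3 + 3 = 12 = |G|. So G has 6 conjugacy classes.

Answer: 6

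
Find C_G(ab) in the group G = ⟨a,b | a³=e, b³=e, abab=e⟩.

⟨ab⟩ ⊆ C_G(ab) since powers of ab commute with ab; so |C_G(ab)| ≥ |⟨ab⟩| = 2.
By orbit–stabilizer, |C_G(ab)| = |G| / |conj. class of ab| = 12 / 3 = 4.
The 4 elements commuting with ab are {e, ab, a²b², ab²a}.

Answer: {e, ab, a²b², ab²a}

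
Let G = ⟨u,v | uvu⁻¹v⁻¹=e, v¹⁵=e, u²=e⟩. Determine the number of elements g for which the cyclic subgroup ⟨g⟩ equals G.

G is cyclic of order 30. An element generates G iff its order is 30, and a cyclic group of order 30 has exactly φ(30) = 8 such elements.

Answer: 8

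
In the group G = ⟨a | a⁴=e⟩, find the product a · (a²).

Compute a · (a²) by multiplying left to right and reducing via the relations at each step:
  a · a² = a³

Answer: a³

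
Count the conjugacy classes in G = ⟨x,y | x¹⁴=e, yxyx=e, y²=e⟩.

The conjugacy classes (representative and size) are:
  [e] (size 1), [x¹³] (size 2), [x²] (size 2), [x³] (size 2), [x¹⁰] (size 2), [x⁵] (size 2), [x⁸] (size 2), [x⁷] (size 1), [x⁶y] (size 7), [x⁹y] (size 7).
Class equation: 1 + 2 + 2 + 2 + 2 + 2 + 2 + 1 + 7 + 7 = 28 = |G|. So G has 10 conjugacy classes.

Answer: 10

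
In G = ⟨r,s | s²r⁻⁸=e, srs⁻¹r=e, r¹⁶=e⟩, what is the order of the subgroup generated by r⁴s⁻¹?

|⟨r⁴s⁻¹⟩| equals the order of r⁴s⁻¹. Compute successive powers until reaching e:
  (r⁴s⁻¹)¹ = r⁴s⁻¹, (r⁴s⁻¹)² = r⁸, (r⁴s⁻¹)³ = r⁴s, (r⁴s⁻¹)⁴ = e.
The smallest positive k with (r⁴s⁻¹)ᵏ = e is 4, so |⟨r⁴s⁻¹⟩| = 4.

Answer: 4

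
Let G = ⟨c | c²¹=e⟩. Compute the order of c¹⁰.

Compute successive powers until reaching e:
  (c¹⁰)¹ = c¹⁰, (c¹⁰)² = c²⁰, (c¹⁰)³ = c⁹, (c¹⁰)⁴ = c¹⁹, (c¹⁰)⁵ = c⁸, (c¹⁰)⁶ = c¹⁸, (c¹⁰)⁷ = c⁷, (c¹⁰)⁸ = c¹⁷, (c¹⁰)⁹ = c⁶, (c¹⁰)¹⁰ = c¹⁶, (c¹⁰)¹¹ = c⁵, (c¹⁰)¹² = c¹⁵, (c¹⁰)¹³ = c⁴, (c¹⁰)¹⁴ = c¹⁴, (c¹⁰)¹⁵ = c³, (c¹⁰)¹⁶ = c¹³, (c¹⁰)¹⁷ = c², (c¹⁰)¹⁸ = c¹², (c¹⁰)¹⁹ = c, (c¹⁰)²⁰ = c¹¹, (c¹⁰)²¹ = e.
The smallest positive k with (c¹⁰)ᵏ = e is 21.

Answer: 21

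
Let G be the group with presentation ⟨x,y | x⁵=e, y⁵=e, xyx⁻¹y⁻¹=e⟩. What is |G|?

Enumerate words in the generators, reducing via the relations: the distinct elements are
  {e, x, y, xy, x², x³, x⁴, y², y³, y⁴, xy², xy³, xy⁴, x²y, x³y, x⁴y, x²y², x²y³, x²y⁴, x³y², x³y³, x³y⁴, x⁴y², x⁴y³, x⁴y⁴}.
No further products give new elements, so |G| = 25.

Answer: 25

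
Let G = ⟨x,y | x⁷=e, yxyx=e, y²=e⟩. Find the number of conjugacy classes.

The conjugacy classes (representative and size) are:
  [e] (size 1), [x⁶] (size 2), [x⁵] (size 2), [x⁴] (size 2), [xy] (size 7).
Class equation: 1 + 2 + 2 + 2 + 7 = 14 = |G|. So G has 5 conjugacy classes.

Answer: 5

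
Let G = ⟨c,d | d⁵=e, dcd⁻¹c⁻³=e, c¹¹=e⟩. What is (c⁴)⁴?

Compute successive powers of (c⁴), reducing at each step:
  (c⁴)²: (c⁴) · c⁴ = c⁸
  (c⁴)³: (c⁸) · c⁴ = c
  (c⁴)⁴: c · c⁴ = c⁵

Answer: c⁵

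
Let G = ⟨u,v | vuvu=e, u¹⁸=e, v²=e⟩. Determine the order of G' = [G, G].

G' = [G, G] is generated by all commutators. The generator-pair commutators are: [u, v] = u².
The subgroup they normally generate is {e, u², u⁴, u⁶, u⁸, u¹⁰, u¹², u¹⁴, u¹⁶}, of order 9.
Check: |G/G'| = 36/9 = 4 is the order of the abelianisation.

Answer: 9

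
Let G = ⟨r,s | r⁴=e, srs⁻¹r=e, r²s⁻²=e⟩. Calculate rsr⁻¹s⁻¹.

[r, s] = r·s·r⁻¹·s⁻¹.
  r · s = rs
  (rs) · (r³) = s⁻¹
  (s⁻¹) · (s⁻¹) = r²

Answer: r²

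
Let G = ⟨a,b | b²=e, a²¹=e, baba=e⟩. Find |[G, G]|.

G' = [G, G] is generated by all commutators. The generator-pair commutators are: [a, b] = a².
The subgroup they normally generate is {e, a, a², a³, a⁴, a⁵, a⁶, a⁷, a⁸, a⁹, a¹⁰, a¹¹, a¹², a¹³, a¹⁴, a¹⁵, a¹⁶, a¹⁷, a¹⁸, a¹⁹, a²⁰}, of order 21.
Check: |G/G'| = 42/21 = 2 is the order of the abelianisation.

Answer: 21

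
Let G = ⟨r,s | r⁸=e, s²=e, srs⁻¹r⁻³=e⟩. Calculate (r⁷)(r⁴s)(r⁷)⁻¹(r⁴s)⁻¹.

[(r⁷), (r⁴s)] = (r⁷)·(r⁴s)·(r⁷)⁻¹·(r⁴s)⁻¹.
  (r⁷) · (r⁴s) = r³s
  (r³s) · r = r⁶s
  (r⁶s) · (r⁴s) = r²

Answer: r²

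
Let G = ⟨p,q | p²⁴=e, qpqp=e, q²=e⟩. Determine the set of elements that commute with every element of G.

An element z ∈ Z(G) iff z commutes with every generator.
For example p¹² is central: (p¹²)·p = p¹³ = p·(p¹²); (p¹²)·q = p¹²q = q·(p¹²).
Whereas p ∉ Z(G) since p·q = pq ≠ p²³q = q·p.
Checking each of the 48 elements this way gives Z(G) = {e, p¹²}, of order 2.

Answer: {e, p¹²}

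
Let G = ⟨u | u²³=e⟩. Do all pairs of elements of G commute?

G has a single generator, so G is cyclic and hence abelian.

Answer: Yes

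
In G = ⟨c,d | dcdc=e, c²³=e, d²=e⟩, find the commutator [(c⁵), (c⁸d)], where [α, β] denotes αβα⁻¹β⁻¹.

[(c⁵), (c⁸d)] = (c⁵)·(c⁸d)·(c⁵)⁻¹·(c⁸d)⁻¹.
  (c⁵) · (c⁸d) = c¹³d
  (c¹³d) · (c¹⁸) = c¹⁸d
  (c¹⁸d) · (c⁸d) = c¹⁰

Answer: c¹⁰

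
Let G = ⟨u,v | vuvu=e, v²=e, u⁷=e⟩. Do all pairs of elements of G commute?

u·v = uv but v·u = u⁶v, so u·v ≠ v·u and G is not abelian.

Answer: No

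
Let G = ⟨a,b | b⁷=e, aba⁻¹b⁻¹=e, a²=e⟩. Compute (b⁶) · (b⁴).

Compute (b⁶) · (b⁴) by multiplying left to right and reducing via the relations at each step:
  (b⁶) · b⁴ = b³

Answer: b³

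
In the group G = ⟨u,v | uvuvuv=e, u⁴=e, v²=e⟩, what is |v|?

Compute successive powers until reaching e:
  v¹ = v, v² = e.
The smallest positive k with vᵏ = e is 2.

Answer: 2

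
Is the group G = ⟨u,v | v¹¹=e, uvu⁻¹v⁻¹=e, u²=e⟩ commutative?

Each pair of generators commutes: u·v = uv = v·u. Since the generators pairwise commute, every element of G commutes with every other, so G is abelian.

Answer: Yes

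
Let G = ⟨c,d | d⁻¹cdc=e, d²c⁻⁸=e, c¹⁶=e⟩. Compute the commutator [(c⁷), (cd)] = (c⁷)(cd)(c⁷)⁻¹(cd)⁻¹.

[(c⁷), (cd)] = (c⁷)·(cd)·(c⁷)⁻¹·(cd)⁻¹.
  (c⁷) · (cd) = d⁻¹
  (d⁻¹) · (c⁹) = c⁷d⁻¹
  (c⁷d⁻¹) · (cd⁻¹) = c¹⁴

Answer: c¹⁴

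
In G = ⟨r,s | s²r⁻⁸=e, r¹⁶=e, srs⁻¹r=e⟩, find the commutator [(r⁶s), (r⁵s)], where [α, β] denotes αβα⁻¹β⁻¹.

[(r⁶s), (r⁵s)] = (r⁶s)·(r⁵s)·(r⁶s)⁻¹·(r⁵s)⁻¹.
  (r⁶s) · (r⁵s) = r⁹
  (r⁹) · (r⁶s⁻¹) = r⁷s
  (r⁷s) · (r⁵s⁻¹) = r²

Answer: r²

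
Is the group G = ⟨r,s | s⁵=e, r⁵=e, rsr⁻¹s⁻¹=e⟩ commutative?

Each pair of generators commutes: r·s = rs = s·r. Since the generators pairwise commute, every element of G commutes with every other, so G is abelian.

Answer: Yes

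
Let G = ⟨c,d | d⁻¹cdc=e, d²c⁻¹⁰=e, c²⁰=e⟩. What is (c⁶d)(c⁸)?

Compute (c⁶d) · (c⁸) by multiplying left to right and reducing via the relations at each step:
  (c⁶d) · c⁸ = c⁸d⁻¹

Answer: c⁸d⁻¹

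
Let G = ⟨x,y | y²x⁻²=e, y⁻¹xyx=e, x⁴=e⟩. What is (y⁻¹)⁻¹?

The order of (y⁻¹) is 4 (smallest k with (y⁻¹)ᵏ = e), so (y⁻¹)⁻¹ = (y⁻¹)³ = y.
Check: (y⁻¹) · y → (y⁻¹) · y = e, giving e as required.

Answer: y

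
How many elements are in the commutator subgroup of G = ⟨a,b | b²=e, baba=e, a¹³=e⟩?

G' = [G, G] is generated by all commutators. The generator-pair commutators are: [a, b] = a².
The subgroup they normally generate is {e, a, a², a³, a⁴, a⁵, a⁶, a⁷, a⁸, a⁹, a¹⁰, a¹¹, a¹²}, of order 13.
Check: |G/G'| = 26/13 = 2 is the order of the abelianisation.

Answer: 13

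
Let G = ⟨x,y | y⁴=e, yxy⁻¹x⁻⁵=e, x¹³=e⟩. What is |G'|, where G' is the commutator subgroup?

G' = [G, G] is generated by all commutators. The generator-pair commutators are: [x, y] = x⁹.
The subgroup they normally generate is {e, x, x², x³, x⁴, x⁵, x⁶, x⁷, x⁸, x⁹, x¹⁰, x¹¹, x¹²}, of order 13.
Check: |G/G'| = 52/13 = 4 is the order of the abelianisation.

Answer: 13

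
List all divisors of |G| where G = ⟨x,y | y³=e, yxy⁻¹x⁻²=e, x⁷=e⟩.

|G| = 21 = 3 · 7. By Lagrange's theorem the order of any subgroup divides 21; the divisors of 21 are 1, 3, 7, 21.

Answer: 1, 3, 7, 21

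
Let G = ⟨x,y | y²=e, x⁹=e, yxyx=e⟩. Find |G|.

Enumerate words in the generators, reducing via the relations: the distinct elements are
  {e, x, y, xy, x², x³, x⁴, x⁵, x⁶, x⁷, x⁸, x²y, x³y, x⁴y, x⁵y, x⁶y, x⁷y, x⁸y}.
No further products give new elements, so |G| = 18.

Answer: 18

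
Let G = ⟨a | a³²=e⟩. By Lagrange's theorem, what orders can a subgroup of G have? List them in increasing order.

|G| = 32 = 2⁵. By Lagrange's theorem the order of any subgroup divides 32; the divisors of 32 are 1, 2, 4, 8, 16, 32.

Answer: 1, 2, 4, 8, 16, 32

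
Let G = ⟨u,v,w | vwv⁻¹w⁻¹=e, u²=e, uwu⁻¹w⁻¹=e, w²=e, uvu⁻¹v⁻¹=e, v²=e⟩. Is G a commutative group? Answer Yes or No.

Each pair of generators commutes: u·v = uv = v·u; u·w = uw = w·u; v·w = vw = w·v. Since the generators pairwise commute, every element of G commutes with every other, so G is abelian.

Answer: Yes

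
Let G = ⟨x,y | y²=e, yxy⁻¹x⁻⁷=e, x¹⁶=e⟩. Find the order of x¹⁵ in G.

Compute successive powers until reaching e:
  (x¹⁵)¹ = x¹⁵, (x¹⁵)² = x¹⁴, (x¹⁵)³ = x¹³, (x¹⁵)⁴ = x¹², (x¹⁵)⁵ = x¹¹, (x¹⁵)⁶ = x¹⁰, (x¹⁵)⁷ = x⁹, (x¹⁵)⁸ = x⁸, (x¹⁵)⁹ = x⁷, (x¹⁵)¹⁰ = x⁶, (x¹⁵)¹¹ = x⁵, (x¹⁵)¹² = x⁴, (x¹⁵)¹³ = x³, (x¹⁵)¹⁴ = x², (x¹⁵)¹⁵ = x, (x¹⁵)¹⁶ = e.
The smallest positive k with (x¹⁵)ᵏ = e is 16.

Answer: 16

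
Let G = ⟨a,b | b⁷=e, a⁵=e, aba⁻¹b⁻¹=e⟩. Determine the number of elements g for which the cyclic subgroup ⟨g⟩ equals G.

G is cyclic of order 35. An element generates G iff its order is 35, and a cyclic group of order 35 has exactly φ(35) = 24 such elements.

Answer: 24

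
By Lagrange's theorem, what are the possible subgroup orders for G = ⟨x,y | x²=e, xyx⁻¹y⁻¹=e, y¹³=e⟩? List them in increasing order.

|G| = 26 = 2 · 13. By Lagrange's theorem the order of any subgroup divides 26; the divisors of 26 are 1, 2, 13, 26.

Answer: 1, 2, 13, 26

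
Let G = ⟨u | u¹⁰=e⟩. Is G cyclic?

|G| = 10. The element u has order 10 (its powers give 10 distinct elements), so ⟨u⟩ = G and G is cyclic.

Answer: Yes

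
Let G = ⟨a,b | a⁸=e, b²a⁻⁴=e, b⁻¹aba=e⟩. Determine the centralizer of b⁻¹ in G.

⟨b⁻¹⟩ ⊆ C_G(b⁻¹) since powers of b⁻¹ commute with b⁻¹; so |C_G(b⁻¹)| ≥ |⟨b⁻¹⟩| = 4.
By orbit–stabilizer, |C_G(b⁻¹)| = |G| / |conj. class of b⁻¹| = 16 / 4 = 4.
The 4 elements commuting with b⁻¹ are {e, a⁴, b, b⁻¹}.

Answer: {e, a⁴, b, b⁻¹}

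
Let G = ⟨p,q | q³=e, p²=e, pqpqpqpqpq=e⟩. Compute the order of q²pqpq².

Compute successive powers until reaching e:
  (q²pqpq²)¹ = q²pqpq², (q²pqpq²)² = qpq, (q²pqpq²)³ = q²pq², (q²pqpq²)⁴ = qpq²pq, (q²pqpq²)⁵ = e.
The smallest positive k with (q²pqpq²)ᵏ = e is 5.

Answer: 5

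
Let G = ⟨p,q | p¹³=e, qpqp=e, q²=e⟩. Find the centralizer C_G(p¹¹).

⟨p¹¹⟩ ⊆ C_G(p¹¹) since powers of p¹¹ commute with p¹¹; so |C_G(p¹¹)| ≥ |⟨p¹¹⟩| = 13.
By orbit–stabilizer, |C_G(p¹¹)| = |G| / |conj. class of p¹¹| = 26 / 2 = 13.
The 13 elements commuting with p¹¹ are {e, p, p², p³, p⁴, p⁵, p⁶, p⁷, p⁸, p⁹, p¹⁰, p¹¹, p¹²}.

Answer: {e, p, p², p³, p⁴, p⁵, p⁶, p⁷, p⁸, p⁹, p¹⁰, p¹¹, p¹²}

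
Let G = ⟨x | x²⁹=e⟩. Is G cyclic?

|G| = 29. The element x has order 29 (its powers give 29 distinct elements), so ⟨x⟩ = G and G is cyclic.

Answer: Yes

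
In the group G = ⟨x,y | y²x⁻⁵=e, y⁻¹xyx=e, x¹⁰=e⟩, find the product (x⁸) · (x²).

Compute (x⁸) · (x²) by multiplying left to right and reducing via the relations at each step:
  (x⁸) · x² = e

Answer: e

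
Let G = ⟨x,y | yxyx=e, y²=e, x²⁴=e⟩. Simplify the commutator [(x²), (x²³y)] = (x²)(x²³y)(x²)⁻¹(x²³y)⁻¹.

[(x²), (x²³y)] = (x²)·(x²³y)·(x²)⁻¹·(x²³y)⁻¹.
  (x²) · (x²³y) = xy
  (xy) · (x²²) = x³y
  (x³y) · (x²³y) = x⁴

Answer: x⁴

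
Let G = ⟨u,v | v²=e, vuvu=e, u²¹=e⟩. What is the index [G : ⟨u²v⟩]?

First find ord(u²v) by computing successive powers:
  (u²v)¹ = u²v, (u²v)² = e.
So |⟨u²v⟩| = ord(u²v) = 2. With |G| = 42, by Lagrange [G : ⟨u²v⟩] = 42/2 = 21.

Answer: 21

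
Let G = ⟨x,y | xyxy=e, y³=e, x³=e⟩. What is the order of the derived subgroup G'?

G' = [G, G] is generated by all commutators. The generator-pair commutators are: [x, y] = xy²x.
The subgroup they normally generate is {e, xy, x²y², xy²x}, of order 4.
Check: |G/G'| = 12/4 = 3 is the order of the abelianisation.

Answer: 4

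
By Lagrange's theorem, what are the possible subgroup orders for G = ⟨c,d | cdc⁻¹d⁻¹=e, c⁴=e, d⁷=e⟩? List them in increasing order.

|G| = 28 = 2² · 7. By Lagrange's theorem the order of any subgroup divides 28; the divisors of 28 are 1, 2, 4, 7, 14, 28.

Answer: 1, 2, 4, 7, 14, 28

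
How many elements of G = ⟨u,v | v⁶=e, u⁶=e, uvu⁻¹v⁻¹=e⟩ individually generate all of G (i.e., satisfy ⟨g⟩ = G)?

⟨g⟩ = G would require ord(g) = |G| = 36, but the maximum element order in G is 6 < 36. So G is not cyclic and no single element generates it: the count is 0.

Answer: 0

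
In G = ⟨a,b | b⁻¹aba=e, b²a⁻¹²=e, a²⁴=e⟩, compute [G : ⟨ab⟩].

First find ord(ab) by computing successive powers:
  (ab)¹ = ab, (ab)² = a¹², (ab)³ = ab⁻¹, (ab)⁴ = e.
So |⟨ab⟩| = ord(ab) = 4. With |G| = 48, by Lagrange [G : ⟨ab⟩] = 48/4 = 12.

Answer: 12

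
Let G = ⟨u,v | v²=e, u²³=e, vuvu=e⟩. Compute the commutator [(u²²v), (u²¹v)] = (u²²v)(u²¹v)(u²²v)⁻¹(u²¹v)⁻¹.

[(u²²v), (u²¹v)] = (u²²v)·(u²¹v)·(u²²v)⁻¹·(u²¹v)⁻¹.
  (u²²v) · (u²¹v) = u
  u · (u²²v) = v
  v · (u²¹v) = u²

Answer: u²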